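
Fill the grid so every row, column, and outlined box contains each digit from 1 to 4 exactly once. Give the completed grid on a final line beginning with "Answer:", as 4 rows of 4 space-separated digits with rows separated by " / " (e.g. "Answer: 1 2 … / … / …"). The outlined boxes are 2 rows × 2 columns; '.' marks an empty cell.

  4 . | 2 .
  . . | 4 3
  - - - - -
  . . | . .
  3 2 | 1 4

Step 1. [r2c2∈{1}] r2c2 is down to just 1 ⇒ r2c2=1.
Step 2. [r1c4∈{1}] nothing but 1 survives at r1c4. So r1c4=1.
Step 3. [r3c1∈{1}] r3c1's peers cover all but 1, so r3c1=1.
Step 4. [r3c2∈{4}] nothing but 4 survives at r3c2. So r3c2=4.
Step 5. [r1c2∈{3}] r1c2's peers cover all but 3 ⇒ r1c2=3.
Step 6. [r3c4∈{2}] r3c4's peers cover all but 2 ⇒ r3c4=2.
Step 7. [r2c1∈{2}] nothing but 2 survives at r2c1 ⇒ r2c1=2.
Step 8. [r3c3∈{3}] nothing but 3 survives at r3c3. So r3c3=3.

Answer: 4 3 2 1 / 2 1 4 3 / 1 4 3 2 / 3 2 1 4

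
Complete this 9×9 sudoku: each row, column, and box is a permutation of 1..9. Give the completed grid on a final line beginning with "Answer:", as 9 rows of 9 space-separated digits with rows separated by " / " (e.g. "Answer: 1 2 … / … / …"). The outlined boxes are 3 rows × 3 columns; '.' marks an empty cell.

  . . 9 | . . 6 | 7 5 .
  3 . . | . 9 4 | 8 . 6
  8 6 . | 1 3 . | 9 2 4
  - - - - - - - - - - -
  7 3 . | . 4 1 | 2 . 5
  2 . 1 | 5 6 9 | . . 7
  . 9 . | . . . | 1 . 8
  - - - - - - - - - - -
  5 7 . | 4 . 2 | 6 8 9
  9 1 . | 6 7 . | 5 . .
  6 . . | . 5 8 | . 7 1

Step 1. [r8c6∈{3}] nothing but 3 survives at r8c6 ⇒ r8c6=3.
Step 2. [r8c8∈{4}] nothing but 4 survives at r8c8 ⇒ r8c8=4.
Step 3. [r6c3∈{4,5,6}] in row 6, 5 fits only at r6c3, so r6c3=5.
Step 4. [r9c3∈{2,3,4}] r9c3 is the only open cell in col 3 admitting 4 ⇒ r9c3=4.
Step 5. [r9c2∈{2}] r9c2's peers cover all but 2 ⇒ r9c2=2.
Step 6. [r6c4∈{2,3,7}] col 4 places 3 nowhere but r6c4, so r6c4=3.
Step 7. [r2c4∈{2,7}] r2c4 is the only open cell in col 4 admitting 7, so r2c4=7.
Step 8. [r4c4∈{8}] r4c4's peers cover all but 8. So r4c4=8.
Step 9. [r6c1∈{4}] r6c1 has the single candidate 4. So r6c1=4.
Step 10. [r5c8∈{3}] r5c8's peers cover all but 3 ⇒ r5c8=3.
Step 11. [r4c8∈{6,9}] 9 has one home in row 4: r4c8, so r4c8=9.
Step 12. [r1c4∈{2}] r1c4 has the single candidate 2 ⇒ r1c4=2.
Step 13. [r1c9∈{3}] r1c9 is down to just 3 ⇒ r1c9=3.
Step 14. [r3c6∈{5}] r3c6 has the single candidate 5, so r3c6=5.
Step 15. [r5c7∈{4}] r5c7's peers cover all but 4, so r5c7=4.
Step 16. [r8c9∈{2}] only 2 remains possible at r8c9, so r8c9=2.
Step 17. [r4c3∈{6}] r4c3 has the single candidate 6. So r4c3=6.
Step 18. [r9c4∈{9}] nothing but 9 survives at r9c4. So r9c4=9.
Step 19. [r6c8∈{6}] nothing but 6 survives at r6c8, so r6c8=6.
Step 20. [r6c5∈{2}] r6c5 is down to just 2. So r6c5=2.
Step 21. [r5c2∈{8}] nothing but 8 survives at r5c2 ⇒ r5c2=8.
Step 22. [r1c2∈{4}] r1c2's peers cover all but 4 ⇒ r1c2=4.
Step 23. [r9c7∈{3}] r9c7 has the single candidate 3. So r9c7=3.
Step 24. [r2c3∈{2}] r2c3 is down to just 2 ⇒ r2c3=2.
Step 25. [r3c3∈{7}] r3c3 is down to just 7. So r3c3=7.
Step 26. [r7c5∈{1}] r7c5's peers cover all but 1. So r7c5=1.
Step 27. [r7c3∈{3}] nothing but 3 survives at r7c3, so r7c3=3.
Step 28. [r6c6∈{7}] only 7 remains possible at r6c6. So r6c6=7.
Step 29. [r2c2∈{5}] r2c2 has the single candidate 5. So r2c2=5.
Step 30. [r2c8∈{1}] nothing but 1 survives at r2c8. So r2c8=1.
Step 31. [r8c3∈{8}] r8c3 has the single candidate 8 ⇒ r8c3=8.
Step 32. [r1c1∈{1}] nothing but 1 survives at r1c1 ⇒ r1c1=1.
Step 33. [r1c5∈{8}] nothing but 8 survives at r1c5. So r1c5=8.

Answer: 1 4 9 2 8 6 7 5 3 / 3 5 2 7 9 4 8 1 6 / 8 6 7 1 3 5 9 2 4 / 7 3 6 8 4 1 2 9 5 / 2 8 1 5 6 9 4 3 7 / 4 9 5 3 2 7 1 6 8 / 5 7 3 4 1 2 6 8 9 / 9 1 8 6 7 3 5 4 2 / 6 2 4 9 5 8 3 7 1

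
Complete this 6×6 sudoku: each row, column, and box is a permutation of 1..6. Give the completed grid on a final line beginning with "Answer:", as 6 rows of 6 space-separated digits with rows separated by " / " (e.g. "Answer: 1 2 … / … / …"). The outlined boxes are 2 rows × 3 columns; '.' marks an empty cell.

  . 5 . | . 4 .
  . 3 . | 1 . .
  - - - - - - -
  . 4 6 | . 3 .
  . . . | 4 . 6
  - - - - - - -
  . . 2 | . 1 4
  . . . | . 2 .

Step 1. [r4c5∈{5}] only 5 remains possible at r4c5. So r4c5=5.
Step 2. [r6c3∈{1,3,4,5}] col 3 places 5 nowhere but r6c3 ⇒ r6c3=5.
Step 3. [r6c6∈{3}] r6c6's peers cover all but 3. So r6c6=3.
Step 4. [r5c2∈{6}] r5c2 is down to just 6 ⇒ r5c2=6.
Step 5. [r1c6∈{2}] nothing but 2 survives at r1c6. So r1c6=2.
Step 6. [r2c1∈{2,4,6}] r2c1 is the only open cell in row 2 admitting 2 ⇒ r2c1=2.
Step 7. [r4c3∈{1,3}] 3 has one home in col 3: r4c3 ⇒ r4c3=3.
Step 8. [r4c1∈{1}] only 1 remains possible at r4c1, so r4c1=1.
Step 9. [r6c4∈{6}] r6c4's peers cover all but 6. So r6c4=6.
Step 10. [r6c1∈{4}] only 4 remains possible at r6c1 ⇒ r6c1=4.
Step 11. [r2c5∈{6}] r2c5 is down to just 6. So r2c5=6.
Step 12. [r5c1∈{3}] nothing but 3 survives at r5c1 ⇒ r5c1=3.
Step 13. [r1c3∈{1}] r1c3 is down to just 1, so r1c3=1.
Step 14. [r5c4∈{5}] only 5 remains possible at r5c4, so r5c4=5.
Step 15. [r4c2∈{2}] only 2 remains possible at r4c2, so r4c2=2.
Step 16. [r2c6∈{5}] only 5 remains possible at r2c6, so r2c6=5.
Step 17. [r3c4∈{2}] r3c4's peers cover all but 2, so r3c4=2.
Step 18. [r6c2∈{1}] r6c2's peers cover all but 1 ⇒ r6c2=1.
Step 19. [r1c4∈{3}] nothing but 3 survives at r1c4 ⇒ r1c4=3.
Step 20. [r1c1∈{6}] r1c1 has the single candidate 6 ⇒ r1c1=6.
Step 21. [r2c3∈{4}] r2c3's peers cover all but 4, so r2c3=4.
Step 22. [r3c1∈{5}] r3c1 has the single candidate 5. So r3c1=5.
Step 23. [r3c6∈{1}] r3c6 is down to just 1 ⇒ r3c6=1.

Answer: 6 5 1 3 4 2 / 2 3 4 1 6 5 / 5 4 6 2 3 1 / 1 2 3 4 5 6 / 3 6 2 5 1 4 / 4 1 5 6 2 3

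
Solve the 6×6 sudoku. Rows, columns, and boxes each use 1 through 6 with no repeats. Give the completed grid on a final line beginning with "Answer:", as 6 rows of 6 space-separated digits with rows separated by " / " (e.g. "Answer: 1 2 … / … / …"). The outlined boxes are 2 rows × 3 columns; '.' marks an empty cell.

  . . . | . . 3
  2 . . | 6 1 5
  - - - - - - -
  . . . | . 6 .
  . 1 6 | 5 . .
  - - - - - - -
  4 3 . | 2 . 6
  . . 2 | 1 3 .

Step 1. [r2c2∈{4}] nothing but 4 survives at r2c2, so r2c2=4.
Step 2. [r3c3∈{3,4,5}] in col 3, 4 fits only at r3c3. So r3c3=4.
Step 3. [r1c1∈{1,5,6}] 1 has one home in col 1: r1c1 ⇒ r1c1=1.
Step 4. [r3c2∈{2,5}] r3c2 is the only open cell in col 2 admitting 2, so r3c2=2.
Step 5. [r1c2∈{5,6}] 6 has one home in row 1: r1c2 ⇒ r1c2=6.
Step 6. [r6c2∈{5}] r6c2 is down to just 5, so r6c2=5.
Step 7. [r4c6∈{2,4}] col 6 places 2 nowhere but r4c6, so r4c6=2.
Step 8. [r1c4∈{4}] r1c4's peers cover all but 4, so r1c4=4.
Step 9. [r3c4∈{3}] only 3 remains possible at r3c4 ⇒ r3c4=3.
Step 10. [r2c3∈{3}] r2c3's peers cover all but 3, so r2c3=3.
Step 11. [r1c3∈{5}] r1c3 is down to just 5. So r1c3=5.
Step 12. [r4c1∈{3}] r4c1 is down to just 3. So r4c1=3.
Step 13. [r6c6∈{4}] r6c6's peers cover all but 4. So r6c6=4.
Step 14. [r1c5∈{2}] nothing but 2 survives at r1c5, so r1c5=2.
Step 15. [r3c6∈{1}] r3c6's peers cover all but 1 ⇒ r3c6=1.
Step 16. [r3c1∈{5}] r3c1 is down to just 5, so r3c1=5.
Step 17. [r6c1∈{6}] r6c1 has the single candidate 6. So r6c1=6.
Step 18. [r5c5∈{5}] r5c5 has the single candidate 5. So r5c5=5.
Step 19. [r5c3∈{1}] r5c3 is down to just 1 ⇒ r5c3=1.
Step 20. [r4c5∈{4}] only 4 remains possible at r4c5, so r4c5=4.

Answer: 1 6 5 4 2 3 / 2 4 3 6 1 5 / 5 2 4 3 6 1 / 3 1 6 5 4 2 / 4 3 1 2 5 6 / 6 5 2 1 3 4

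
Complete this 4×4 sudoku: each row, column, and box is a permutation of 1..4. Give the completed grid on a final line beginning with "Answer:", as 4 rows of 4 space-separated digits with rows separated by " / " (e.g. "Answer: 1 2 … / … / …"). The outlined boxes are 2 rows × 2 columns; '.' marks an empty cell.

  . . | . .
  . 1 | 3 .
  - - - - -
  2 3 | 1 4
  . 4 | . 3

Step 1. [r2c4∈{2}] r2c4's peers cover all but 2 ⇒ r2c4=2.
Step 2. [r1c3∈{4}] nothing but 4 survives at r1c3, so r1c3=4.
Step 3. [r4c3∈{2}] r4c3 has the single candidate 2 ⇒ r4c3=2.
Step 4. [r1c1∈{3}] only 3 remains possible at r1c1 ⇒ r1c1=3.
Step 5. [r1c4∈{1}] r1c4's peers cover all but 1 ⇒ r1c4=1.
Step 6. [r2c1∈{4}] nothing but 4 survives at r2c1 ⇒ r2c1=4.
Step 7. [r4c1∈{1}] r4c1 is down to just 1. So r4c1=1.
Step 8. [r1c2∈{2}] r1c2's peers cover all but 2, so r1c2=2.

Answer: 3 2 4 1 / 4 1 3 2 / 2 3 1 4 / 1 4 2 3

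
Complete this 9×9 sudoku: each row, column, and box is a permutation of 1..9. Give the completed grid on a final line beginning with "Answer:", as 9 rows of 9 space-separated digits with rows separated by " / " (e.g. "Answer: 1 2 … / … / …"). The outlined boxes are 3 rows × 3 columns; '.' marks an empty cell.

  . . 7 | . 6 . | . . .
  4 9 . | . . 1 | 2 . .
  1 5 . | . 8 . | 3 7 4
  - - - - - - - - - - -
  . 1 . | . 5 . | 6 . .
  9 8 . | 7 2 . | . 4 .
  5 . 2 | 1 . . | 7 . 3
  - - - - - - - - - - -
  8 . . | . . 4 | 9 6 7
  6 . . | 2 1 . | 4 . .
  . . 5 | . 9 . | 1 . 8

Step 1. [r7c5∈{3}] only 3 remains possible at r7c5 ⇒ r7c5=3.
Step 2. [r4c4∈{3,4,8,9}] r4c4 is the only open cell in col 4 admitting 8, so r4c4=8.
Step 3. [r8c9∈{5}] only 5 remains possible at r8c9, so r8c9=5.
Step 4. [r1c6∈{2,3,5,9}] r1c6 is the only open cell in col 6 admitting 5. So r1c6=5.
Step 5. [r9c8∈{2,3}] r9c8 is the only open cell in box 9 admitting 2, so r9c8=2.
Step 6. [r4c8∈{9}] nothing but 9 survives at r4c8, so r4c8=9.
Step 7. [r9c2∈{3,4,7}] across row 9, 4 lands solely at r9c2. So r9c2=4.
Step 8. [r9c1∈{3,7}] across row 9, 3 lands solely at r9c1 ⇒ r9c1=3.
Step 9. [r1c2∈{2,3}] across col 2, 3 lands solely at r1c2, so r1c2=3.
Step 10. [r4c6∈{3}] r4c6's peers cover all but 3, so r4c6=3.
Step 11. [r5c6∈{6}] r5c6 has the single candidate 6 ⇒ r5c6=6.
Step 12. [r6c8∈{8}] r6c8 is down to just 8, so r6c8=8.
Step 13. [r3c4∈{9}] r3c4's peers cover all but 9 ⇒ r3c4=9.
Step 14. [r2c3∈{6,8}] r2c3 is the only open cell in row 2 admitting 8. So r2c3=8.
Step 15. [r8c2∈{7}] only 7 remains possible at r8c2, so r8c2=7.
Step 16. [r5c9∈{1}] nothing but 1 survives at r5c9 ⇒ r5c9=1.
Step 17. [r1c8∈{1}] r1c8 is down to just 1 ⇒ r1c8=1.
Step 18. [r9c6∈{7}] r9c6 is down to just 7. So r9c6=7.
Step 19. [r1c9∈{9}] r1c9 has the single candidate 9. So r1c9=9.
Step 20. [r6c6∈{9}] nothing but 9 survives at r6c6. So r6c6=9.
Step 21. [r2c8∈{5}] only 5 remains possible at r2c8 ⇒ r2c8=5.
Step 22. [r6c5∈{4}] only 4 remains possible at r6c5, so r6c5=4.
Step 23. [r1c1∈{2}] only 2 remains possible at r1c1. So r1c1=2.
Step 24. [r8c8∈{3}] only 3 remains possible at r8c8, so r8c8=3.
Step 25. [r3c3∈{6}] r3c3's peers cover all but 6. So r3c3=6.
Step 26. [r8c6∈{8}] nothing but 8 survives at r8c6. So r8c6=8.
Step 27. [r4c9∈{2}] r4c9's peers cover all but 2. So r4c9=2.
Step 28. [r8c3∈{9}] only 9 remains possible at r8c3, so r8c3=9.
Step 29. [r4c3∈{4}] only 4 remains possible at r4c3. So r4c3=4.
Step 30. [r7c3∈{1}] r7c3 is down to just 1 ⇒ r7c3=1.
Step 31. [r7c2∈{2}] only 2 remains possible at r7c2 ⇒ r7c2=2.
Step 32. [r3c6∈{2}] nothing but 2 survives at r3c6. So r3c6=2.
Step 33. [r5c7∈{5}] r5c7's peers cover all but 5, so r5c7=5.
Step 34. [r2c4∈{3}] r2c4's peers cover all but 3 ⇒ r2c4=3.
Step 35. [r9c4∈{6}] r9c4 is down to just 6 ⇒ r9c4=6.
Step 36. [r2c9∈{6}] r2c9's peers cover all but 6 ⇒ r2c9=6.
Step 37. [r1c7∈{8}] r1c7 has the single candidate 8, so r1c7=8.
Step 38. [r2c5∈{7}] r2c5 is down to just 7, so r2c5=7.
Step 39. [r1c4∈{4}] only 4 remains possible at r1c4 ⇒ r1c4=4.
Step 40. [r5c3∈{3}] r5c3 has the single candidate 3. So r5c3=3.
Step 41. [r4c1∈{7}] nothing but 7 survives at r4c1. So r4c1=7.
Step 42. [r7c4∈{5}] r7c4 has the single candidate 5 ⇒ r7c4=5.
Step 43. [r6c2∈{6}] r6c2 is down to just 6 ⇒ r6c2=6.

Answer: 2 3 7 4 6 5 8 1 9 / 4 9 8 3 7 1 2 5 6 / 1 5 6 9 8 2 3 7 4 / 7 1 4 8 5 3 6 9 2 / 9 8 3 7 2 6 5 4 1 / 5 6 2 1 4 9 7 8 3 / 8 2 1 5 3 4 9 6 7 / 6 7 9 2 1 8 4 3 5 / 3 4 5 6 9 7 1 2 8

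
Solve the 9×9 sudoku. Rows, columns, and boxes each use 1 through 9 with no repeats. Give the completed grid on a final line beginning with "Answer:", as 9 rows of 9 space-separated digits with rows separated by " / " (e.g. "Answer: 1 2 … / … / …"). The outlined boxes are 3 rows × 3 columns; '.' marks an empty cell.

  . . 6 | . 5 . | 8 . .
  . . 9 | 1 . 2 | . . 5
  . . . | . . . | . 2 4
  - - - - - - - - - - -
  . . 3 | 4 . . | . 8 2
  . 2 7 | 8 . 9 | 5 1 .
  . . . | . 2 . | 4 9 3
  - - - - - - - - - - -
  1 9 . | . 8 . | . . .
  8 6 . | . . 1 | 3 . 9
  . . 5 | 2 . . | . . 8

Step 1. [r4c7∈{6,7}] across box 6, 7 lands solely at r4c7 ⇒ r4c7=7.
Step 2. [r2c2∈{3,4,7,8}] in row 2, 8 fits only at r2c2. So r2c2=8.
Step 3. [r9c5∈{3,4,6,7,9}] 9 has one home in row 9: r9c5. So r9c5=9.
Step 4. [r2c7∈{6}] nothing but 6 survives at r2c7 ⇒ r2c7=6.
Step 5. [r5c1∈{4,6}] 4 has one home in row 5: r5c1, so r5c1=4.
Step 6. [r1c2∈{1,3,4,7}] across box 1, 4 lands solely at r1c2, so r1c2=4.
Step 7. [r2c5∈{3,4,7}] row 2 places 4 nowhere but r2c5, so r2c5=4.
Step 8. [r8c5∈{7}] only 7 remains possible at r8c5, so r8c5=7.
Step 9. [r8c4∈{5}] r8c4 has the single candidate 5 ⇒ r8c4=5.
Step 10. [r1c4∈{3,7,9}] r1c4 is the only open cell in row 1 admitting 9 ⇒ r1c4=9.
Step 11. [r3c3∈{1}] nothing but 1 survives at r3c3 ⇒ r3c3=1.
Step 12. [r3c6∈{3,6,7,8}] r3c6 is the only open cell in row 3 admitting 8 ⇒ r3c6=8.
Step 13. [r8c8∈{4}] r8c8's peers cover all but 4. So r8c8=4.
Step 14. [r9c6∈{3,4,6}] r9c6 is the only open cell in row 9 admitting 4 ⇒ r9c6=4.
Step 15. [r9c8∈{6,7}] 6 has one home in row 9: r9c8 ⇒ r9c8=6.
Step 16. [r4c5∈{1,6}] in col 5, 1 fits only at r4c5 ⇒ r4c5=1.
Step 17. [r4c2∈{5}] r4c2 is down to just 5, so r4c2=5.
Step 18. [r4c6∈{6}] r4c6 has the single candidate 6, so r4c6=6.
Step 19. [r1c1∈{2,3,7}] across row 1, 2 lands solely at r1c1, so r1c1=2.
Step 20. [r7c4∈{3,6}] in row 7, 6 fits only at r7c4, so r7c4=6.
Step 21. [r3c4∈{3,7}] in col 4, 3 fits only at r3c4 ⇒ r3c4=3.
Step 22. [r1c6∈{7}] only 7 remains possible at r1c6 ⇒ r1c6=7.
Step 23. [r2c1∈{3,7}] 3 has one home in box 1: r2c1 ⇒ r2c1=3.
Step 24. [r3c2∈{7}] only 7 remains possible at r3c2. So r3c2=7.
Step 25. [r7c7∈{2}] r7c7 has the single candidate 2 ⇒ r7c7=2.
Step 26. [r7c9∈{7}] r7c9 is down to just 7, so r7c9=7.
Step 27. [r8c3∈{2}] only 2 remains possible at r8c3, so r8c3=2.
Step 28. [r3c5∈{6}] r3c5 has the single candidate 6, so r3c5=6.
Step 29. [r6c1∈{6}] r6c1 has the single candidate 6. So r6c1=6.
Step 30. [r9c2∈{3}] r9c2 has the single candidate 3, so r9c2=3.
Step 31. [r3c7∈{9}] only 9 remains possible at r3c7. So r3c7=9.
Step 32. [r5c5∈{3}] r5c5 has the single candidate 3 ⇒ r5c5=3.
Step 33. [r6c6∈{5}] r6c6 has the single candidate 5 ⇒ r6c6=5.
Step 34. [r6c4∈{7}] r6c4's peers cover all but 7, so r6c4=7.
Step 35. [r6c3∈{8}] only 8 remains possible at r6c3. So r6c3=8.
Step 36. [r3c1∈{5}] only 5 remains possible at r3c1. So r3c1=5.
Step 37. [r4c1∈{9}] r4c1 has the single candidate 9 ⇒ r4c1=9.
Step 38. [r7c3∈{4}] r7c3's peers cover all but 4. So r7c3=4.
Step 39. [r7c8∈{5}] r7c8 is down to just 5 ⇒ r7c8=5.
Step 40. [r2c8∈{7}] only 7 remains possible at r2c8. So r2c8=7.
Step 41. [r9c7∈{1}] only 1 remains possible at r9c7 ⇒ r9c7=1.
Step 42. [r5c9∈{6}] nothing but 6 survives at r5c9 ⇒ r5c9=6.
Step 43. [r7c6∈{3}] r7c6's peers cover all but 3 ⇒ r7c6=3.
Step 44. [r9c1∈{7}] nothing but 7 survives at r9c1, so r9c1=7.
Step 45. [r1c8∈{3}] only 3 remains possible at r1c8, so r1c8=3.
Step 46. [r1c9∈{1}] r1c9 has the single candidate 1. So r1c9=1.
Step 47. [r6c2∈{1}] nothing but 1 survives at r6c2 ⇒ r6c2=1.

Answer: 2 4 6 9 5 7 8 3 1 / 3 8 9 1 4 2 6 7 5 / 5 7 1 3 6 8 9 2 4 / 9 5 3 4 1 6 7 8 2 / 4 2 7 8 3 9 5 1 6 / 6 1 8 7 2 5 4 9 3 / 1 9 4 6 8 3 2 5 7 / 8 6 2 5 7 1 3 4 9 / 7 3 5 2 9 4 1 6 8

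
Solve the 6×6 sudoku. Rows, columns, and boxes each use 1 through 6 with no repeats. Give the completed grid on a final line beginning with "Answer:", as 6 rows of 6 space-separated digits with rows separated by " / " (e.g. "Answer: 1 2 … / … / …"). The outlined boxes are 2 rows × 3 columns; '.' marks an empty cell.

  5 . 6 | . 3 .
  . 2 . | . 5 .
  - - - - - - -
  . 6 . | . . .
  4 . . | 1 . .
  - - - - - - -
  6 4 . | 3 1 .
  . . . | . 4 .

Step 1. [r3c5∈{2}] r3c5 has the single candidate 2. So r3c5=2.
Step 2. [r6c1∈{1,2,3}] 2 has one home in col 1: r6c1 ⇒ r6c1=2.
Step 3. [r5c3∈{5}] only 5 remains possible at r5c3. So r5c3=5.
Step 4. [r2c3∈{1,3,4}] across col 3, 4 lands solely at r2c3. So r2c3=4.
Step 5. [r1c2∈{1}] r1c2's peers cover all but 1 ⇒ r1c2=1.
Step 6. [r6c2∈{3}] only 3 remains possible at r6c2. So r6c2=3.
Step 7. [r1c4∈{2,4}] in col 4, 2 fits only at r1c4, so r1c4=2.
Step 8. [r3c1∈{1,3}] r3c1 is the only open cell in col 1 admitting 1. So r3c1=1.
Step 9. [r3c4∈{4,5}] in col 4, 4 fits only at r3c4 ⇒ r3c4=4.
Step 10. [r3c6∈{3,5}] 5 has one home in row 3: r3c6. So r3c6=5.
Step 11. [r6c6∈{6}] r6c6's peers cover all but 6 ⇒ r6c6=6.
Step 12. [r4c3∈{2,3}] r4c3 is the only open cell in row 4 admitting 2, so r4c3=2.
Step 13. [r1c6∈{4}] nothing but 4 survives at r1c6 ⇒ r1c6=4.
Step 14. [r5c6∈{2}] only 2 remains possible at r5c6. So r5c6=2.
Step 15. [r2c6∈{1}] r2c6's peers cover all but 1 ⇒ r2c6=1.
Step 16. [r6c3∈{1}] only 1 remains possible at r6c3, so r6c3=1.
Step 17. [r3c3∈{3}] r3c3 is down to just 3. So r3c3=3.
Step 18. [r4c5∈{6}] r4c5's peers cover all but 6, so r4c5=6.
Step 19. [r2c4∈{6}] nothing but 6 survives at r2c4, so r2c4=6.
Step 20. [r2c1∈{3}] r2c1 is down to just 3 ⇒ r2c1=3.
Step 21. [r6c4∈{5}] nothing but 5 survives at r6c4 ⇒ r6c4=5.
Step 22. [r4c2∈{5}] r4c2 has the single candidate 5, so r4c2=5.
Step 23. [r4c6∈{3}] nothing but 3 survives at r4c6. So r4c6=3.

Answer: 5 1 6 2 3 4 / 3 2 4 6 5 1 / 1 6 3 4 2 5 / 4 5 2 1 6 3 / 6 4 5 3 1 2 / 2 3 1 5 4 6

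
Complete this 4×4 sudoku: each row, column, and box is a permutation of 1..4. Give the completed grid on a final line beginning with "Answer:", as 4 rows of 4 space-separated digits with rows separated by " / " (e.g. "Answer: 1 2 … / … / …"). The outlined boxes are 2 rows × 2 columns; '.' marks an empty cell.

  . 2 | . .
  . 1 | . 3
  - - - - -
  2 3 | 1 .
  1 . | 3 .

Step 1. [r1c3∈{4}] only 4 remains possible at r1c3 ⇒ r1c3=4.
Step 2. [r4c2∈{4}] only 4 remains possible at r4c2, so r4c2=4.
Step 3. [r1c4∈{1}] nothing but 1 survives at r1c4. So r1c4=1.
Step 4. [r2c1∈{4}] nothing but 4 survives at r2c1 ⇒ r2c1=4.
Step 5. [r3c4∈{4}] r3c4's peers cover all but 4 ⇒ r3c4=4.
Step 6. [r1c1∈{3}] r1c1's peers cover all but 3, so r1c1=3.
Step 7. [r4c4∈{2}] r4c4 is down to just 2. So r4c4=2.
Step 8. [r2c3∈{2}] r2c3's peers cover all but 2 ⇒ r2c3=2.

Answer: 3 2 4 1 / 4 1 2 3 / 2 3 1 4 / 1 4 3 2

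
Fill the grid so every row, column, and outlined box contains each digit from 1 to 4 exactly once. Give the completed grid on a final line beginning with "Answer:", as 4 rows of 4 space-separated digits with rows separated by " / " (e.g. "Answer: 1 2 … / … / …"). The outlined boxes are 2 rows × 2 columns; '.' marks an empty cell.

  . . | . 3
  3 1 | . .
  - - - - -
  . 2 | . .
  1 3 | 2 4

Step 1. [r1c2∈{4}] r1c2 is down to just 4. So r1c2=4.
Step 2. [r1c3∈{1}] r1c3's peers cover all but 1. So r1c3=1.
Step 3. [r1c1∈{2}] r1c1 has the single candidate 2. So r1c1=2.
Step 4. [r3c4∈{1}] r3c4 is down to just 1, so r3c4=1.
Step 5. [r3c3∈{3}] only 3 remains possible at r3c3 ⇒ r3c3=3.
Step 6. [r2c3∈{4}] nothing but 4 survives at r2c3 ⇒ r2c3=4.
Step 7. [r2c4∈{2}] r2c4 has the single candidate 2. So r2c4=2.
Step 8. [r3c1∈{4}] r3c1's peers cover all but 4 ⇒ r3c1=4.

Answer: 2 4 1 3 / 3 1 4 2 / 4 2 3 1 / 1 3 2 4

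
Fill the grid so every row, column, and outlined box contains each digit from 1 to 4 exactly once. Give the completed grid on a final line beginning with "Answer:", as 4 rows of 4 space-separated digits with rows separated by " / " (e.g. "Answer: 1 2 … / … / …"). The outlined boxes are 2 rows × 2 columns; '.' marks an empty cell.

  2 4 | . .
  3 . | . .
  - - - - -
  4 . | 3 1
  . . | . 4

Step 1. [r2c2∈{1}] r2c2 is down to just 1 ⇒ r2c2=1.
Step 2. [r4c3∈{2}] r4c3 has the single candidate 2, so r4c3=2.
Step 3. [r2c3∈{4}] nothing but 4 survives at r2c3. So r2c3=4.
Step 4. [r4c1∈{1}] nothing but 1 survives at r4c1 ⇒ r4c1=1.
Step 5. [r3c2∈{2}] only 2 remains possible at r3c2, so r3c2=2.
Step 6. [r1c3∈{1}] r1c3's peers cover all but 1. So r1c3=1.
Step 7. [r4c2∈{3}] nothing but 3 survives at r4c2. So r4c2=3.
Step 8. [r1c4∈{3}] only 3 remains possible at r1c4. So r1c4=3.
Step 9. [r2c4∈{2}] nothing but 2 survives at r2c4 ⇒ r2c4=2.

Answer: 2 4 1 3 / 3 1 4 2 / 4 2 3 1 / 1 3 2 4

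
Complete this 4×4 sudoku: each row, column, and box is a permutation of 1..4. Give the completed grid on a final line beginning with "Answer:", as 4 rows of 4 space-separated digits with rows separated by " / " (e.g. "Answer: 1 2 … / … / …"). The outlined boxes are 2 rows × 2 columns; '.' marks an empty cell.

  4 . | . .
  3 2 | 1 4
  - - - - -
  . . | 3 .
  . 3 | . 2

Step 1. [r3c4∈{1}] only 1 remains possible at r3c4. So r3c4=1.
Step 2. [r3c1∈{2}] nothing but 2 survives at r3c1. So r3c1=2.
Step 3. [r3c2∈{4}] r3c2 is down to just 4, so r3c2=4.
Step 4. [r1c2∈{1}] r1c2 is down to just 1. So r1c2=1.
Step 5. [r4c1∈{1}] r4c1 has the single candidate 1. So r4c1=1.
Step 6. [r4c3∈{4}] nothing but 4 survives at r4c3, so r4c3=4.
Step 7. [r1c4∈{3}] r1c4's peers cover all but 3 ⇒ r1c4=3.
Step 8. [r1c3∈{2}] r1c3 has the single candidate 2. So r1c3=2.

Answer: 4 1 2 3 / 3 2 1 4 / 2 4 3 1 / 1 3 4 2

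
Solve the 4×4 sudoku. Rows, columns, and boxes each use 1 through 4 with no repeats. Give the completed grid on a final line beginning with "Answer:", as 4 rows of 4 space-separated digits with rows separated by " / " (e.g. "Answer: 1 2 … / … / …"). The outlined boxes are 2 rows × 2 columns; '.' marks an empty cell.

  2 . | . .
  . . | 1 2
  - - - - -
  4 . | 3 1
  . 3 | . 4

Step 1. [r2c2∈{4}] only 4 remains possible at r2c2 ⇒ r2c2=4.
Step 2. [r4c3∈{2}] nothing but 2 survives at r4c3, so r4c3=2.
Step 3. [r2c1∈{3}] nothing but 3 survives at r2c1 ⇒ r2c1=3.
Step 4. [r4c1∈{1}] r4c1's peers cover all but 1, so r4c1=1.
Step 5. [r1c2∈{1}] nothing but 1 survives at r1c2 ⇒ r1c2=1.
Step 6. [r1c3∈{4}] nothing but 4 survives at r1c3 ⇒ r1c3=4.
Step 7. [r1c4∈{3}] r1c4 is down to just 3, so r1c4=3.
Step 8. [r3c2∈{2}] r3c2 is down to just 2 ⇒ r3c2=2.

Answer: 2 1 4 3 / 3 4 1 2 / 4 2 3 1 / 1 3 2 4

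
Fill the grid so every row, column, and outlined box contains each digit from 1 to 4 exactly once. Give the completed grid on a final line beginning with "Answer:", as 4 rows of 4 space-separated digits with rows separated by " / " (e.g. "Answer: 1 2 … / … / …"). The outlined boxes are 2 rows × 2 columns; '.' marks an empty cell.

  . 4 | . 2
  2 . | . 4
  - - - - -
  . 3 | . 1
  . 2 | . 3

Step 1. [r2c3∈{1,3}] in row 2, 3 fits only at r2c3 ⇒ r2c3=3.
Step 2. [r4c1∈{1,4}] across row 4, 1 lands solely at r4c1. So r4c1=1.
Step 3. [r3c1∈{4}] r3c1's peers cover all but 4. So r3c1=4.
Step 4. [r1c1∈{3}] only 3 remains possible at r1c1 ⇒ r1c1=3.
Step 5. [r1c3∈{1}] r1c3 is down to just 1, so r1c3=1.
Step 6. [r2c2∈{1}] r2c2's peers cover all but 1 ⇒ r2c2=1.
Step 7. [r3c3∈{2}] only 2 remains possible at r3c3. So r3c3=2.
Step 8. [r4c3∈{4}] only 4 remains possible at r4c3 ⇒ r4c3=4.

Answer: 3 4 1 2 / 2 1 3 4 / 4 3 2 1 / 1 2 4 3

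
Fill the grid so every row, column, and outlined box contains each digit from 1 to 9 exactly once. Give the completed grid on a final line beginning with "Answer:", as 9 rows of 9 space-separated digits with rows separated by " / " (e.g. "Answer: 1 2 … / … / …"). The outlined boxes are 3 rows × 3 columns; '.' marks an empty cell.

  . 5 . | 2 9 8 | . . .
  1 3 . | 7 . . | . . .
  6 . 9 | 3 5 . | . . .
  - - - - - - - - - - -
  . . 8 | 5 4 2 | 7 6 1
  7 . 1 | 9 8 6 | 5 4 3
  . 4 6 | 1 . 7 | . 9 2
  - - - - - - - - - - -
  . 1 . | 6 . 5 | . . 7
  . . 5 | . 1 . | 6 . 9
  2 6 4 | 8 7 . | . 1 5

Step 1. [r7c7∈{2,3,4,8}] across row 7, 4 lands solely at r7c7, so r7c7=4.
Step 2. [r3c2∈{2,7,8}] across box 1, 8 lands solely at r3c2, so r3c2=8.
Step 3. [r8c8∈{2,3,8}] r8c8 is the only open cell in row 8 admitting 2, so r8c8=2.
Step 4. [r4c1∈{3,9}] across row 4, 3 lands solely at r4c1. So r4c1=3.
Step 5. [r2c9∈{4,6,8}] in col 9, 8 fits only at r2c9, so r2c9=8.
Step 6. [r8c6∈{3,4}] r8c6 is the only open cell in row 8 admitting 3. So r8c6=3.
Step 7. [r9c7∈{3}] only 3 remains possible at r9c7 ⇒ r9c7=3.
Step 8. [r3c9∈{4}] r3c9 has the single candidate 4. So r3c9=4.
Step 9. [r3c7∈{1,2}] r3c7 is the only open cell in row 3 admitting 2, so r3c7=2.
Step 10. [r8c1∈{8}] r8c1's peers cover all but 8. So r8c1=8.
Step 11. [r1c3∈{7}] nothing but 7 survives at r1c3 ⇒ r1c3=7.
Step 12. [r7c3∈{3}] r7c3 is down to just 3, so r7c3=3.
Step 13. [r6c7∈{8}] r6c7's peers cover all but 8. So r6c7=8.
Step 14. [r3c8∈{7}] r3c8 is down to just 7. So r3c8=7.
Step 15. [r1c1∈{4}] r1c1 is down to just 4 ⇒ r1c1=4.
Step 16. [r2c7∈{9}] r2c7's peers cover all but 9. So r2c7=9.
Step 17. [r1c8∈{3}] nothing but 3 survives at r1c8, so r1c8=3.
Step 18. [r8c2∈{7}] r8c2's peers cover all but 7 ⇒ r8c2=7.
Step 19. [r2c6∈{4}] r2c6's peers cover all but 4. So r2c6=4.
Step 20. [r4c2∈{9}] r4c2 is down to just 9. So r4c2=9.
Step 21. [r2c3∈{2}] r2c3 is down to just 2, so r2c3=2.
Step 22. [r3c6∈{1}] only 1 remains possible at r3c6, so r3c6=1.
Step 23. [r8c4∈{4}] only 4 remains possible at r8c4. So r8c4=4.
Step 24. [r2c8∈{5}] only 5 remains possible at r2c8 ⇒ r2c8=5.
Step 25. [r1c7∈{1}] r1c7's peers cover all but 1, so r1c7=1.
Step 26. [r9c6∈{9}] r9c6's peers cover all but 9. So r9c6=9.
Step 27. [r6c5∈{3}] nothing but 3 survives at r6c5. So r6c5=3.
Step 28. [r7c8∈{8}] only 8 remains possible at r7c8. So r7c8=8.
Step 29. [r5c2∈{2}] nothing but 2 survives at r5c2. So r5c2=2.
Step 30. [r7c1∈{9}] only 9 remains possible at r7c1 ⇒ r7c1=9.
Step 31. [r6c1∈{5}] r6c1 has the single candidate 5, so r6c1=5.
Step 32. [r1c9∈{6}] r1c9 is down to just 6. So r1c9=6.
Step 33. [r7c5∈{2}] r7c5 is down to just 2. So r7c5=2.
Step 34. [r2c5∈{6}] nothing but 6 survives at r2c5, so r2c5=6.

Answer: 4 5 7 2 9 8 1 3 6 / 1 3 2 7 6 4 9 5 8 / 6 8 9 3 5 1 2 7 4 / 3 9 8 5 4 2 7 6 1 / 7 2 1 9 8 6 5 4 3 / 5 4 6 1 3 7 8 9 2 / 9 1 3 6 2 5 4 8 7 / 8 7 5 4 1 3 6 2 9 / 2 6 4 8 7 9 3 1 5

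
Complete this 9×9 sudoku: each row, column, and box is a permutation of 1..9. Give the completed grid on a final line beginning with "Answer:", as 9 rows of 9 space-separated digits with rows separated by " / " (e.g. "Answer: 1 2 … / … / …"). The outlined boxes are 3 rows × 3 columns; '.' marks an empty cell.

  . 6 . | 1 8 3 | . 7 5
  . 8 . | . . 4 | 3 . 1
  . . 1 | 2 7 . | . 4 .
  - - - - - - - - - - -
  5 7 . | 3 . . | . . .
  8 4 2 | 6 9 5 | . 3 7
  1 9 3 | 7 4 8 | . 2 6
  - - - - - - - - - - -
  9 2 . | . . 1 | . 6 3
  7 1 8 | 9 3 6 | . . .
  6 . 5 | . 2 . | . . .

Step 1. [r2c8∈{9}] r2c8 has the single candidate 9 ⇒ r2c8=9.
Step 2. [r7c7∈{4,5,7,8}] 7 has one home in row 7: r7c7 ⇒ r7c7=7.
Step 3. [r5c7∈{1}] nothing but 1 survives at r5c7 ⇒ r5c7=1.
Step 4. [r3c9∈{8}] nothing but 8 survives at r3c9. So r3c9=8.
Step 5. [r7c4∈{4,5,8}] in row 7, 8 fits only at r7c4. So r7c4=8.
Step 6. [r1c1∈{2,4}] col 1 places 4 nowhere but r1c1. So r1c1=4.
Step 7. [r4c8∈{8}] nothing but 8 survives at r4c8, so r4c8=8.
Step 8. [r9c7∈{4,8,9}] across row 9, 8 lands solely at r9c7 ⇒ r9c7=8.
Step 9. [r9c9∈{4,9}] row 9 places 9 nowhere but r9c9. So r9c9=9.
Step 10. [r4c9∈{4}] r4c9 is down to just 4, so r4c9=4.
Step 11. [r8c7∈{2,4,5}] 4 has one home in row 8: r8c7 ⇒ r8c7=4.
Step 12. [r9c2∈{3}] r9c2's peers cover all but 3, so r9c2=3.
Step 13. [r7c5∈{5}] r7c5 has the single candidate 5, so r7c5=5.
Step 14. [r2c1∈{2}] r2c1's peers cover all but 2, so r2c1=2.
Step 15. [r4c3∈{6}] nothing but 6 survives at r4c3, so r4c3=6.
Step 16. [r3c2∈{5}] r3c2 is down to just 5 ⇒ r3c2=5.
Step 17. [r9c6∈{7}] r9c6 is down to just 7 ⇒ r9c6=7.
Step 18. [r9c4∈{4}] only 4 remains possible at r9c4. So r9c4=4.
Step 19. [r1c7∈{2}] r1c7 has the single candidate 2, so r1c7=2.
Step 20. [r9c8∈{1}] r9c8's peers cover all but 1, so r9c8=1.
Step 21. [r4c6∈{2}] r4c6's peers cover all but 2. So r4c6=2.
Step 22. [r7c3∈{4}] r7c3 has the single candidate 4, so r7c3=4.
Step 23. [r4c7∈{9}] nothing but 9 survives at r4c7. So r4c7=9.
Step 24. [r8c8∈{5}] only 5 remains possible at r8c8. So r8c8=5.
Step 25. [r2c4∈{5}] r2c4 has the single candidate 5, so r2c4=5.
Step 26. [r3c7∈{6}] only 6 remains possible at r3c7 ⇒ r3c7=6.
Step 27. [r3c6∈{9}] r3c6's peers cover all but 9. So r3c6=9.
Step 28. [r1c3∈{9}] r1c3 is down to just 9. So r1c3=9.
Step 29. [r6c7∈{5}] r6c7's peers cover all but 5 ⇒ r6c7=5.
Step 30. [r3c1∈{3}] r3c1's peers cover all but 3, so r3c1=3.
Step 31. [r4c5∈{1}] nothing but 1 survives at r4c5. So r4c5=1.
Step 32. [r8c9∈{2}] nothing but 2 survives at r8c9, so r8c9=2.
Step 33. [r2c5∈{6}] r2c5 is down to just 6. So r2c5=6.
Step 34. [r2c3∈{7}] r2c3 is down to just 7. So r2c3=7.

Answer: 4 6 9 1 8 3 2 7 5 / 2 8 7 5 6 4 3 9 1 / 3 5 1 2 7 9 6 4 8 / 5 7 6 3 1 2 9 8 4 / 8 4 2 6 9 5 1 3 7 / 1 9 3 7 4 8 5 2 6 / 9 2 4 8 5 1 7 6 3 / 7 1 8 9 3 6 4 5 2 / 6 3 5 4 2 7 8 1 9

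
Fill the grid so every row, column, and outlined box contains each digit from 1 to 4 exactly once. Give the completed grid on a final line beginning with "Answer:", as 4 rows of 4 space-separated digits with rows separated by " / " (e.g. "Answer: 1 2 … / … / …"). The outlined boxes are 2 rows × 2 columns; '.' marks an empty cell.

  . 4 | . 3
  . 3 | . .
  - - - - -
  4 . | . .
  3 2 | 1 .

Step 1. [r1c3∈{2}] r1c3 has the single candidate 2 ⇒ r1c3=2.
Step 2. [r2c4∈{1,4}] 1 has one home in col 4: r2c4, so r2c4=1.
Step 3. [r3c3∈{3}] nothing but 3 survives at r3c3. So r3c3=3.
Step 4. [r3c2∈{1}] r3c2 has the single candidate 1. So r3c2=1.
Step 5. [r1c1∈{1}] only 1 remains possible at r1c1, so r1c1=1.
Step 6. [r2c1∈{2}] r2c1 has the single candidate 2, so r2c1=2.
Step 7. [r2c3∈{4}] r2c3 has the single candidate 4. So r2c3=4.
Step 8. [r4c4∈{4}] only 4 remains possible at r4c4, so r4c4=4.
Step 9. [r3c4∈{2}] r3c4's peers cover all but 2 ⇒ r3c4=2.

Answer: 1 4 2 3 / 2 3 4 1 / 4 1 3 2 / 3 2 1 4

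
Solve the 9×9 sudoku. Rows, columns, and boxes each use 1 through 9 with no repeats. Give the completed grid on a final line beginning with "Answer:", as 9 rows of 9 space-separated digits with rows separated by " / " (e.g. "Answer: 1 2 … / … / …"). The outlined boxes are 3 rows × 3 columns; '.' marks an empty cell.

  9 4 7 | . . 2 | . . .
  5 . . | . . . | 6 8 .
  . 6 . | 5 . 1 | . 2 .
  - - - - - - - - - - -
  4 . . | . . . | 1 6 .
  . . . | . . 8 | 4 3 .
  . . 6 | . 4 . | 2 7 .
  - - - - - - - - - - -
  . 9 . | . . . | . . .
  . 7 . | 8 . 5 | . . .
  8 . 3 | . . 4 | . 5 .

Step 1. [r7c6∈{3,6,7}] col 6 places 6 nowhere but r7c6. So r7c6=6.
Step 2. [r8c8∈{1,4,9}] in col 8, 9 fits only at r8c8 ⇒ r8c8=9.
Step 3. [r9c7∈{7}] r9c7 has the single candidate 7, so r9c7=7.
Step 4. [r8c7∈{3}] r8c7's peers cover all but 3, so r8c7=3.
Step 5. [r3c9∈{3,4,7,9}] in row 3, 4 fits only at r3c9 ⇒ r3c9=4.
Step 6. [r3c5∈{3,7,8,9}] across row 3, 7 lands solely at r3c5. So r3c5=7.
Step 7. [r7c3∈{1,2,4,5}] across row 7, 5 lands solely at r7c3 ⇒ r7c3=5.
Step 8. [r7c4∈{1,2,3,7}] in row 7, 7 fits only at r7c4 ⇒ r7c4=7.
Step 9. [r7c5∈{1,2,3}] 3 has one home in row 7: r7c5 ⇒ r7c5=3.
Step 10. [r2c5∈{9}] only 9 remains possible at r2c5, so r2c5=9.
Step 11. [r2c6∈{3}] r2c6 is down to just 3. So r2c6=3.
Step 12. [r9c4∈{1,2,9}] r9c4 is the only open cell in row 9 admitting 9, so r9c4=9.
Step 13. [r1c8∈{1}] nothing but 1 survives at r1c8. So r1c8=1.
Step 14. [r9c9∈{1,2,6}] in row 9, 6 fits only at r9c9 ⇒ r9c9=6.
Step 15. [r6c6∈{9}] nothing but 9 survives at r6c6 ⇒ r6c6=9.
Step 16. [r5c1∈{1,2,7}] row 5 places 7 nowhere but r5c1, so r5c1=7.
Step 17. [r8c3∈{1,2,4}] 4 has one home in row 8: r8c3. So r8c3=4.
Step 18. [r8c1∈{1,2,6}] r8c1 is the only open cell in row 8 admitting 6. So r8c1=6.
Step 19. [r7c1∈{1,2}] col 1 places 2 nowhere but r7c1, so r7c1=2.
Step 20. [r6c1∈{1,3}] col 1 places 1 nowhere but r6c1. So r6c1=1.
Step 21. [r9c5∈{1,2}] row 9 places 2 nowhere but r9c5. So r9c5=2.
Step 22. [r4c5∈{5}] only 5 remains possible at r4c5. So r4c5=5.
Step 23. [r5c4∈{1,2,6}] across col 4, 1 lands solely at r5c4. So r5c4=1.
Step 24. [r4c4∈{2,3}] col 4 places 2 nowhere but r4c4 ⇒ r4c4=2.
Step 25. [r7c9∈{1,8}] r7c9 is the only open cell in row 7 admitting 1, so r7c9=1.
Step 26. [r4c2∈{3,8}] row 4 places 3 nowhere but r4c2, so r4c2=3.
Step 27. [r6c2∈{5,8}] in col 2, 8 fits only at r6c2. So r6c2=8.
Step 28. [r2c3∈{1,2}] col 3 places 1 nowhere but r2c3, so r2c3=1.
Step 29. [r5c3∈{2,9}] col 3 places 2 nowhere but r5c3. So r5c3=2.
Step 30. [r5c9∈{5,9}] 9 has one home in row 5: r5c9, so r5c9=9.
Step 31. [r5c5∈{6}] r5c5 is down to just 6 ⇒ r5c5=6.
Step 32. [r1c7∈{5}] only 5 remains possible at r1c7. So r1c7=5.
Step 33. [r8c9∈{2}] r8c9's peers cover all but 2 ⇒ r8c9=2.
Step 34. [r4c9∈{8}] r4c9's peers cover all but 8. So r4c9=8.
Step 35. [r7c7∈{8}] nothing but 8 survives at r7c7. So r7c7=8.
Step 36. [r8c5∈{1}] r8c5's peers cover all but 1, so r8c5=1.
Step 37. [r3c3∈{8}] r3c3 has the single candidate 8, so r3c3=8.
Step 38. [r4c6∈{7}] only 7 remains possible at r4c6 ⇒ r4c6=7.
Step 39. [r4c3∈{9}] only 9 remains possible at r4c3. So r4c3=9.
Step 40. [r5c2∈{5}] nothing but 5 survives at r5c2, so r5c2=5.
Step 41. [r9c2∈{1}] only 1 remains possible at r9c2. So r9c2=1.
Step 42. [r2c4∈{4}] r2c4 has the single candidate 4 ⇒ r2c4=4.
Step 43. [r3c7∈{9}] r3c7's peers cover all but 9. So r3c7=9.
Step 44. [r3c1∈{3}] r3c1 has the single candidate 3. So r3c1=3.
Step 45. [r1c4∈{6}] r1c4 has the single candidate 6. So r1c4=6.
Step 46. [r6c4∈{3}] r6c4 is down to just 3. So r6c4=3.
Step 47. [r1c5∈{8}] only 8 remains possible at r1c5. So r1c5=8.
Step 48. [r2c2∈{2}] r2c2's peers cover all but 2, so r2c2=2.
Step 49. [r6c9∈{5}] nothing but 5 survives at r6c9 ⇒ r6c9=5.
Step 50. [r1c9∈{3}] r1c9 is down to just 3, so r1c9=3.
Step 51. [r7c8∈{4}] nothing but 4 survives at r7c8, so r7c8=4.
Step 52. [r2c9∈{7}] r2c9's peers cover all but 7, so r2c9=7.

Answer: 9 4 7 6 8 2 5 1 3 / 5 2 1 4 9 3 6 8 7 / 3 6 8 5 7 1 9 2 4 / 4 3 9 2 5 7 1 6 8 / 7 5 2 1 6 8 4 3 9 / 1 8 6 3 4 9 2 7 5 / 2 9 5 7 3 6 8 4 1 / 6 7 4 8 1 5 3 9 2 / 8 1 3 9 2 4 7 5 6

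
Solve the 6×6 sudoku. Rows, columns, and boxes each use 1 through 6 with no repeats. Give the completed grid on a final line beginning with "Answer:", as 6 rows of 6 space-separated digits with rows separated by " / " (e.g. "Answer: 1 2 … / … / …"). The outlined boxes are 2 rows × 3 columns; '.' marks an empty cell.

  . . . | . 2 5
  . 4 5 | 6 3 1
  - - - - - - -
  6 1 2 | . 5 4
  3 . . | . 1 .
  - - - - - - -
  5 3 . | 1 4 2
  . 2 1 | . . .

Step 1. [r6c6∈{3,6}] r6c6 is the only open cell in col 6 admitting 3 ⇒ r6c6=3.
Step 2. [r1c3∈{3,6}] 3 has one home in row 1: r1c3 ⇒ r1c3=3.
Step 3. [r1c1∈{1}] r1c1 has the single candidate 1, so r1c1=1.
Step 4. [r4c2∈{5}] r4c2 has the single candidate 5, so r4c2=5.
Step 5. [r1c4∈{4}] only 4 remains possible at r1c4 ⇒ r1c4=4.
Step 6. [r6c4∈{5}] r6c4 is down to just 5 ⇒ r6c4=5.
Step 7. [r1c2∈{6}] only 6 remains possible at r1c2 ⇒ r1c2=6.
Step 8. [r4c6∈{6}] nothing but 6 survives at r4c6. So r4c6=6.
Step 9. [r6c5∈{6}] r6c5's peers cover all but 6, so r6c5=6.
Step 10. [r2c1∈{2}] nothing but 2 survives at r2c1 ⇒ r2c1=2.
Step 11. [r4c3∈{4}] only 4 remains possible at r4c3, so r4c3=4.
Step 12. [r4c4∈{2}] only 2 remains possible at r4c4, so r4c4=2.
Step 13. [r3c4∈{3}] only 3 remains possible at r3c4 ⇒ r3c4=3.
Step 14. [r6c1∈{4}] r6c1 is down to just 4. So r6c1=4.
Step 15. [r5c3∈{6}] r5c3 is down to just 6. So r5c3=6.

Answer: 1 6 3 4 2 5 / 2 4 5 6 3 1 / 6 1 2 3 5 4 / 3 5 4 2 1 6 / 5 3 6 1 4 2 / 4 2 1 5 6 3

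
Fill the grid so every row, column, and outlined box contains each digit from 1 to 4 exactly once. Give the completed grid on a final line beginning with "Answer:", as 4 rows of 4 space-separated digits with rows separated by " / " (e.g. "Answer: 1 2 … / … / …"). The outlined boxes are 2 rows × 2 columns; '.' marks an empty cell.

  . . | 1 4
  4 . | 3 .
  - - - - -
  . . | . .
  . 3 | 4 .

Step 1. [r3c3∈{2}] r3c3 is down to just 2, so r3c3=2.
Step 2. [r3c1∈{1}] r3c1 is down to just 1 ⇒ r3c1=1.
Step 3. [r1c2∈{2}] r1c2 is down to just 2 ⇒ r1c2=2.
Step 4. [r4c4∈{1}] only 1 remains possible at r4c4. So r4c4=1.
Step 5. [r1c1∈{3}] r1c1 has the single candidate 3 ⇒ r1c1=3.
Step 6. [r2c2∈{1}] r2c2's peers cover all but 1. So r2c2=1.
Step 7. [r3c2∈{4}] r3c2 is down to just 4. So r3c2=4.
Step 8. [r2c4∈{2}] r2c4 is down to just 2, so r2c4=2.
Step 9. [r3c4∈{3}] only 3 remains possible at r3c4 ⇒ r3c4=3.
Step 10. [r4c1∈{2}] r4c1 is down to just 2, so r4c1=2.

Answer: 3 2 1 4 / 4 1 3 2 / 1 4 2 3 / 2 3 4 1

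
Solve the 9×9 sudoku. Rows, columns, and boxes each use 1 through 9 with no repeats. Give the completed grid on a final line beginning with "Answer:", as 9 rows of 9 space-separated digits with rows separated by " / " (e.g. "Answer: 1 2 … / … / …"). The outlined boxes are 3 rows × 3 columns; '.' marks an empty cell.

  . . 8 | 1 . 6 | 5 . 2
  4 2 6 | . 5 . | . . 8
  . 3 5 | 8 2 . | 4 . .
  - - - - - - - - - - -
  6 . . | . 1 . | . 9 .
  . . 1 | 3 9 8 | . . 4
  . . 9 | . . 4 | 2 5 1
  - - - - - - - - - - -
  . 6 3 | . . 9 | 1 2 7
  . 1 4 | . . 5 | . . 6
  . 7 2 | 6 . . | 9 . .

Step 1. [r6c4∈{7}] r6c4's peers cover all but 7, so r6c4=7.
Step 2. [r3c6∈{7}] nothing but 7 survives at r3c6, so r3c6=7.
Step 3. [r4c7∈{3,7,8}] in box 6, 8 fits only at r4c7. So r4c7=8.
Step 4. [r8c7∈{3}] only 3 remains possible at r8c7, so r8c7=3.
Step 5. [r2c6∈{3}] r2c6 has the single candidate 3 ⇒ r2c6=3.
Step 6. [r7c1∈{5,8}] row 7 places 5 nowhere but r7c1 ⇒ r7c1=5.
Step 7. [r9c1∈{8}] r9c1's peers cover all but 8, so r9c1=8.
Step 8. [r1c1∈{7,9}] in box 1, 7 fits only at r1c1. So r1c1=7.
Step 9. [r2c8∈{1,7}] r2c8 is the only open cell in row 2 admitting 1. So r2c8=1.
Step 10. [r5c7∈{6,7}] col 7 places 6 nowhere but r5c7. So r5c7=6.
Step 11. [r7c5∈{4,8}] in row 7, 8 fits only at r7c5 ⇒ r7c5=8.
Step 12. [r4c4∈{2,5}] across col 4, 5 lands solely at r4c4 ⇒ r4c4=5.
Step 13. [r3c9∈{9}] only 9 remains possible at r3c9, so r3c9=9.
Step 14. [r7c4∈{4}] r7c4's peers cover all but 4 ⇒ r7c4=4.
Step 15. [r9c8∈{4}] nothing but 4 survives at r9c8. So r9c8=4.
Step 16. [r9c6∈{1}] r9c6's peers cover all but 1. So r9c6=1.
Step 17. [r1c2∈{9}] r1c2 has the single candidate 9 ⇒ r1c2=9.
Step 18. [r9c5∈{3}] r9c5's peers cover all but 3. So r9c5=3.
Step 19. [r4c9∈{3}] nothing but 3 survives at r4c9. So r4c9=3.
Step 20. [r4c6∈{2}] only 2 remains possible at r4c6. So r4c6=2.
Step 21. [r2c7∈{7}] r2c7 is down to just 7, so r2c7=7.
Step 22. [r9c9∈{5}] r9c9 is down to just 5. So r9c9=5.
Step 23. [r3c1∈{1}] r3c1 is down to just 1. So r3c1=1.
Step 24. [r5c2∈{5}] nothing but 5 survives at r5c2. So r5c2=5.
Step 25. [r8c1∈{9}] r8c1 is down to just 9, so r8c1=9.
Step 26. [r6c2∈{8}] r6c2's peers cover all but 8 ⇒ r6c2=8.
Step 27. [r2c4∈{9}] r2c4 is down to just 9 ⇒ r2c4=9.
Step 28. [r4c3∈{7}] r4c3's peers cover all but 7. So r4c3=7.
Step 29. [r3c8∈{6}] r3c8's peers cover all but 6, so r3c8=6.
Step 30. [r5c1∈{2}] nothing but 2 survives at r5c1. So r5c1=2.
Step 31. [r8c5∈{7}] only 7 remains possible at r8c5 ⇒ r8c5=7.
Step 32. [r5c8∈{7}] r5c8 is down to just 7, so r5c8=7.
Step 33. [r8c4∈{2}] r8c4's peers cover all but 2 ⇒ r8c4=2.
Step 34. [r6c1∈{3}] r6c1 is down to just 3, so r6c1=3.
Step 35. [r1c8∈{3}] r1c8 is down to just 3, so r1c8=3.
Step 36. [r8c8∈{8}] only 8 remains possible at r8c8. So r8c8=8.
Step 37. [r1c5∈{4}] nothing but 4 survives at r1c5. So r1c5=4.
Step 38. [r6c5∈{6}] r6c5's peers cover all but 6 ⇒ r6c5=6.
Step 39. [r4c2∈{4}] r4c2's peers cover all but 4, so r4c2=4.

Answer: 7 9 8 1 4 6 5 3 2 / 4 2 6 9 5 3 7 1 8 / 1 3 5 8 2 7 4 6 9 / 6 4 7 5 1 2 8 9 3 / 2 5 1 3 9 8 6 7 4 / 3 8 9 7 6 4 2 5 1 / 5 6 3 4 8 9 1 2 7 / 9 1 4 2 7 5 3 8 6 / 8 7 2 6 3 1 9 4 5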